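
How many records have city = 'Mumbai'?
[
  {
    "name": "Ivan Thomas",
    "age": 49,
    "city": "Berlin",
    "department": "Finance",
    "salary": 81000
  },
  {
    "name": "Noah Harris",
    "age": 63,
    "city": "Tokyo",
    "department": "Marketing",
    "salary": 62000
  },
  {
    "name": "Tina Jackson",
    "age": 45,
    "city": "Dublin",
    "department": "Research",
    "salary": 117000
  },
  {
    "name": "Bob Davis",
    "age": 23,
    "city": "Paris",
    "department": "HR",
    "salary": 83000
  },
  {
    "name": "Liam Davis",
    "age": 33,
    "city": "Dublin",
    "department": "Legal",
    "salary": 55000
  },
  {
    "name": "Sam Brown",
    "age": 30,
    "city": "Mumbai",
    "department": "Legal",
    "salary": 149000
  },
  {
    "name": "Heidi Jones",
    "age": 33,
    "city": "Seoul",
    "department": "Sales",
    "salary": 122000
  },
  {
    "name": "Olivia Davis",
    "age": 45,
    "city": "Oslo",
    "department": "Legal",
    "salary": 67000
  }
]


Data: 8 records
Condition: city = 'Mumbai'

Checking each record:
  Ivan Thomas: Berlin
  Noah Harris: Tokyo
  Tina Jackson: Dublin
  Bob Davis: Paris
  Liam Davis: Dublin
  Sam Brown: Mumbai MATCH
  Heidi Jones: Seoul
  Olivia Davis: Oslo

Count: 1

1


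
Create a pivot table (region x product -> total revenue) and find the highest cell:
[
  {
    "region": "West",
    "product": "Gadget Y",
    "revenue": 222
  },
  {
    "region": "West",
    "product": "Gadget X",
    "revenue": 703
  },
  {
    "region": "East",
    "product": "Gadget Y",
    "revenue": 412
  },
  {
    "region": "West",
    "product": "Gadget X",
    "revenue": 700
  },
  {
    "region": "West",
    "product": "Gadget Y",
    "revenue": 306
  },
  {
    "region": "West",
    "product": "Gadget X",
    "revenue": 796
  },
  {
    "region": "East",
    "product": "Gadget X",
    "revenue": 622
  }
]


Pivot: region (rows) x product (columns) -> total revenue

     Gadget X      Gadget Y    
East           622           412  
West          2199           528  

Highest: West / Gadget X = $2199

West / Gadget X = $2199


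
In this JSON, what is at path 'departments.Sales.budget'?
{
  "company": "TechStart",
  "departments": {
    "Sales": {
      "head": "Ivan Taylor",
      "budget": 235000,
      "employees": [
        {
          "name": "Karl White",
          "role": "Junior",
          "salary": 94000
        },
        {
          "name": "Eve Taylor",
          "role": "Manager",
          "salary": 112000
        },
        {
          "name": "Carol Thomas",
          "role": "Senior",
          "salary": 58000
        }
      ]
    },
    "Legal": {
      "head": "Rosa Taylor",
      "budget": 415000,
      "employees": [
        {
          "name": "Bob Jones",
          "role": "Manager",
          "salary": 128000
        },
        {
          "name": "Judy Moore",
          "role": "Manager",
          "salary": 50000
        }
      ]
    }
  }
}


Path: departments.Sales.budget

Navigate:
  -> departments
  -> Sales
  -> budget = 235000

235000


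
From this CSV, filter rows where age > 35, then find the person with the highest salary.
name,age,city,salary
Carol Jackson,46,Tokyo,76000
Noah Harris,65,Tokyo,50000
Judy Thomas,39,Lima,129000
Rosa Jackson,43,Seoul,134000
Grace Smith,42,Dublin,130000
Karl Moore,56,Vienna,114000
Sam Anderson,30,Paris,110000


Filter: age > 35
Sort by: salary (descending)

Filtered records (6):
  Rosa Jackson, age 43, salary $134000
  Grace Smith, age 42, salary $130000
  Judy Thomas, age 39, salary $129000
  Karl Moore, age 56, salary $114000
  Carol Jackson, age 46, salary $76000
  Noah Harris, age 65, salary $50000

Highest salary: Rosa Jackson ($134000)

Rosa Jackson


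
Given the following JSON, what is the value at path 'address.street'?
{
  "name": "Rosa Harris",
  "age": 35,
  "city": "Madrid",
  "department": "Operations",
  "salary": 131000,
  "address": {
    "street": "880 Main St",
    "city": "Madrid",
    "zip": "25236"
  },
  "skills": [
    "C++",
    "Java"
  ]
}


Query: address.street
Path: address -> street
Value: 880 Main St

880 Main St


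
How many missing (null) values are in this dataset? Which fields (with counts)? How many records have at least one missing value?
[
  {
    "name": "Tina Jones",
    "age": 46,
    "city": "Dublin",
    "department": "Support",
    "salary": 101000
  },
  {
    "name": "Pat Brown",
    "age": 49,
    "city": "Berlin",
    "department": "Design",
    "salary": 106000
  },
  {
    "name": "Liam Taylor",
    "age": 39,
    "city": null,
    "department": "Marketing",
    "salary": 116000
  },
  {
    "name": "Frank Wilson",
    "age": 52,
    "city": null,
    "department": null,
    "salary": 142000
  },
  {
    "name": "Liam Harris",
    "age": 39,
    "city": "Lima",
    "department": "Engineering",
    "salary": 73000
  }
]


Checking for missing (null) values in 5 records:

  Tina Jones: complete
  Pat Brown: complete
  Liam Taylor: city
  Frank Wilson: city, department
  Liam Harris: complete

Per field:
  name: 0 missing
  age: 0 missing
  city: 2 missing
  department: 1 missing
  salary: 0 missing

Total missing values: 3
Records with any missing: 2

3 missing values (city: 2, department: 1); 2 incomplete records


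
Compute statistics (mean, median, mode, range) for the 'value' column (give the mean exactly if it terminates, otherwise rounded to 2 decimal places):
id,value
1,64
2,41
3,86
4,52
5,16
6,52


Data: [64, 41, 86, 52, 16, 52]
Count: 6
Sum: 311
Mean: 311/6 ≈ 51.83 (rounded to 2 decimal places)
Sorted: [16, 41, 52, 52, 64, 86]
Median: 52.0
Mode: 52 (2 times)
Range: 86 - 16 = 70
Min: 16, Max: 86

mean≈51.83, median=52.0, mode=52, range=70


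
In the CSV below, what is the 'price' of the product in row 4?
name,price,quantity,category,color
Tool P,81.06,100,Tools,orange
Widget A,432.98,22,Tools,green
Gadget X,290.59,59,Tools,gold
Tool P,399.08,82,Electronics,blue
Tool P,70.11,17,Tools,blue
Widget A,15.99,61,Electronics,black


Query: Row 4 ('Tool P'), column 'price'
Value: 399.08

399.08


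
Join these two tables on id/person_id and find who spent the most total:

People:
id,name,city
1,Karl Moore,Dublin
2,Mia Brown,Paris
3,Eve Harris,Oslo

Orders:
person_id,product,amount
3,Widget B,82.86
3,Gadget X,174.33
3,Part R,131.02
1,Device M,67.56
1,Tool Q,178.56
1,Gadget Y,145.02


Join on: people.id = orders.person_id

Joined rows:
  Eve Harris (Oslo) bought Widget B for $82.86
  Eve Harris (Oslo) bought Gadget X for $174.33
  Eve Harris (Oslo) bought Part R for $131.02
  Karl Moore (Dublin) bought Device M for $67.56
  Karl Moore (Dublin) bought Tool Q for $178.56
  Karl Moore (Dublin) bought Gadget Y for $145.02

Total per person:
  Karl Moore: $391.14
  Eve Harris: $388.21

Top spender: Karl Moore ($391.14)

Karl Moore ($391.14)


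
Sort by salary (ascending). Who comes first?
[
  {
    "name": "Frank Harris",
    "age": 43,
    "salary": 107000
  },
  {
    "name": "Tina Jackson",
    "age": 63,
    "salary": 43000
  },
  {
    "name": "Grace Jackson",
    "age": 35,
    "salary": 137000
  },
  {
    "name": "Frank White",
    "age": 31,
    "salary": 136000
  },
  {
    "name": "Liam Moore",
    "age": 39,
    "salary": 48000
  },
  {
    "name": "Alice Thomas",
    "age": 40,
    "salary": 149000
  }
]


Sort by: salary (ascending)

Sorted order:
  1. Tina Jackson (salary = 43000)
  2. Liam Moore (salary = 48000)
  3. Frank Harris (salary = 107000)
  4. Frank White (salary = 136000)
  5. Grace Jackson (salary = 137000)
  6. Alice Thomas (salary = 149000)

First: Tina Jackson

Tina Jackson


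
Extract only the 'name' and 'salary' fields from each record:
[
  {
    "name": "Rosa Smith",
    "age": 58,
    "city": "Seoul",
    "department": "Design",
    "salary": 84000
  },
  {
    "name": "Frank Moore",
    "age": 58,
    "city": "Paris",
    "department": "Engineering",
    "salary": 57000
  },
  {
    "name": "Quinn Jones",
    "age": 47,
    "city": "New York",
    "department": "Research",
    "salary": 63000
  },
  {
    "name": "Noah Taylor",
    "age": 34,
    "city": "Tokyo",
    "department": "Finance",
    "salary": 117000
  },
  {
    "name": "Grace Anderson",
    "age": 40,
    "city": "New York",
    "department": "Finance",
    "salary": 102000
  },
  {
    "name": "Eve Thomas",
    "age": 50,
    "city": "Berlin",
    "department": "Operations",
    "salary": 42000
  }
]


Original: 6 records with fields: name, age, city, department, salary
Keep: ['name', 'salary']
Drop: ['age', 'city', 'department']
Result: 6 records, 2 fields each

[
  {
    "name": "Rosa Smith",
    "salary": 84000
  },
  {
    "name": "Frank Moore",
    "salary": 57000
  },
  {
    "name": "Quinn Jones",
    "salary": 63000
  },
  {
    "name": "Noah Taylor",
    "salary": 117000
  },
  {
    "name": "Grace Anderson",
    "salary": 102000
  },
  {
    "name": "Eve Thomas",
    "salary": 42000
  }
]


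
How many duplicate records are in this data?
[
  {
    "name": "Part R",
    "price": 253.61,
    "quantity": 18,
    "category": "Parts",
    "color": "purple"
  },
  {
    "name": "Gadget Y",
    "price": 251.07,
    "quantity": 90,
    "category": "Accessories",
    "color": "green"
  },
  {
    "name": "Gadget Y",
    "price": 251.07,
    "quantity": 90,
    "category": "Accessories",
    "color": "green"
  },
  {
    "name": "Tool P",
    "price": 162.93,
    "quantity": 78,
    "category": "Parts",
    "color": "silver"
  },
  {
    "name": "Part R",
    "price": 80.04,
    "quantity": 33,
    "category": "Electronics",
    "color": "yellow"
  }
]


Checking 5 records for duplicates:

  Row 1: Part R ($253.61, qty 18)
  Row 2: Gadget Y ($251.07, qty 90)
  Row 3: Gadget Y ($251.07, qty 90) <-- DUPLICATE
  Row 4: Tool P ($162.93, qty 78)
  Row 5: Part R ($80.04, qty 33)

Duplicates found: 1
Unique records: 4

1 duplicates, 4 unique


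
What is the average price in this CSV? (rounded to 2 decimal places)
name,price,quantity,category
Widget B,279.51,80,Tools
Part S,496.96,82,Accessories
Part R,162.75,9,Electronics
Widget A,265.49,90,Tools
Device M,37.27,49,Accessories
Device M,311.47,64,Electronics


Computing average price:
Values: [279.51, 496.96, 162.75, 265.49, 37.27, 311.47]
Sum = 1553.45
Count = 6
Average = 1553.45/6 ≈ 258.91 (rounded to 2 decimal places)

258.91


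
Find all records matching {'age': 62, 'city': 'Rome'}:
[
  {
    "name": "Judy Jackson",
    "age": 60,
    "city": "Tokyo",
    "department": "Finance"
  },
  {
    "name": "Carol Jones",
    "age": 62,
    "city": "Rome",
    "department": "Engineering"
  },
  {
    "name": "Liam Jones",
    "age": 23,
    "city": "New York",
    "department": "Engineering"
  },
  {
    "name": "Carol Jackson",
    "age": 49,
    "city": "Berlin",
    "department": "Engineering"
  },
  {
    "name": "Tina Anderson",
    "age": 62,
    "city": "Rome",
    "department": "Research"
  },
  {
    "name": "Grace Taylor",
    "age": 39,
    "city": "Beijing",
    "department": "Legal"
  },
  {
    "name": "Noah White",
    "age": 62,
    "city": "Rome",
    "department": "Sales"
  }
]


Search criteria: {'age': 62, 'city': 'Rome'}

Checking 7 records:
  Judy Jackson: {age: 60, city: Tokyo}
  Carol Jones: {age: 62, city: Rome} <-- MATCH
  Liam Jones: {age: 23, city: New York}
  Carol Jackson: {age: 49, city: Berlin}
  Tina Anderson: {age: 62, city: Rome} <-- MATCH
  Grace Taylor: {age: 39, city: Beijing}
  Noah White: {age: 62, city: Rome} <-- MATCH

Matches: ["Carol Jones", "Tina Anderson", "Noah White"]

["Carol Jones", "Tina Anderson", "Noah White"]


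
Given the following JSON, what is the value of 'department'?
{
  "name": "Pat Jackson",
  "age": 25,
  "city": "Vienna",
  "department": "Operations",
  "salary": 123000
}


Looking up field 'department'
Value: Operations

Operations


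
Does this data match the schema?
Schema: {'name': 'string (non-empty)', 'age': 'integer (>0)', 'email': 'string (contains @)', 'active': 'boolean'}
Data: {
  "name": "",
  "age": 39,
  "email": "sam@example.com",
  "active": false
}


Validating each field against schema:
  name: FAIL ("" is an empty string)
  age: OK (positive integer)
  email: OK (string with @)
  active: OK (boolean)

Result: INVALID (1 error: name)

INVALID (1 error: name)


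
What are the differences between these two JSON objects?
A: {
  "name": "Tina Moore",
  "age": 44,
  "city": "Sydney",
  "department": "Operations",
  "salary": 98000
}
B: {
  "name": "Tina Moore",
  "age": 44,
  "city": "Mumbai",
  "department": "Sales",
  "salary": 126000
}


Comparing each field (in key order):
  name: same
  age: same
  city: DIFFERENT
  department: DIFFERENT
  salary: DIFFERENT
Differences:
  city: Sydney -> Mumbai
  department: Operations -> Sales
  salary: 98000 -> 126000

3 field(s) changed

3 changes: city, department, salary


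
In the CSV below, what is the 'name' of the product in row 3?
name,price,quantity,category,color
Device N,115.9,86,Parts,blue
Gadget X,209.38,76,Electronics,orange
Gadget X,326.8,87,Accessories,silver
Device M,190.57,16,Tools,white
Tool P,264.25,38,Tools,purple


Query: Row 3 ('Gadget X'), column 'name'
Value: Gadget X

Gadget X


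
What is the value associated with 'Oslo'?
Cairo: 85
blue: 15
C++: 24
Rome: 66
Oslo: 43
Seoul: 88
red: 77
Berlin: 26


Looking up key 'Oslo'
Value: 43

43


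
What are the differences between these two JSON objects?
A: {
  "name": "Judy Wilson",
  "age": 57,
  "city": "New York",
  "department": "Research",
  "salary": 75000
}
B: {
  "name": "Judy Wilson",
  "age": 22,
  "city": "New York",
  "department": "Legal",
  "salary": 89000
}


Comparing each field (in key order):
  name: same
  age: DIFFERENT
  city: same
  department: DIFFERENT
  salary: DIFFERENT
Differences:
  age: 57 -> 22
  department: Research -> Legal
  salary: 75000 -> 89000

3 field(s) changed

3 changes: age, department, salary


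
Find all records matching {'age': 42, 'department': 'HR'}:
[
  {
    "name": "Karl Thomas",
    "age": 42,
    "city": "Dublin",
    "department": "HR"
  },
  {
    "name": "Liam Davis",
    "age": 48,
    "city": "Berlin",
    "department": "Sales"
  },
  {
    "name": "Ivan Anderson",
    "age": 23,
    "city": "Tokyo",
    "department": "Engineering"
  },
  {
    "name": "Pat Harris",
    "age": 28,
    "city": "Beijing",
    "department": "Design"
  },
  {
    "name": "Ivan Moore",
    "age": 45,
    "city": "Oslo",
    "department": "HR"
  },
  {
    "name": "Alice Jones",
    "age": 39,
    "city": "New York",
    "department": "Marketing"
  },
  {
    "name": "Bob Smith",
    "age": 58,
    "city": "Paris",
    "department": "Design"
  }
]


Search criteria: {'age': 42, 'department': 'HR'}

Checking 7 records:
  Karl Thomas: {age: 42, department: HR} <-- MATCH
  Liam Davis: {age: 48, department: Sales}
  Ivan Anderson: {age: 23, department: Engineering}
  Pat Harris: {age: 28, department: Design}
  Ivan Moore: {age: 45, department: HR}
  Alice Jones: {age: 39, department: Marketing}
  Bob Smith: {age: 58, department: Design}

Matches: ["Karl Thomas"]

["Karl Thomas"]


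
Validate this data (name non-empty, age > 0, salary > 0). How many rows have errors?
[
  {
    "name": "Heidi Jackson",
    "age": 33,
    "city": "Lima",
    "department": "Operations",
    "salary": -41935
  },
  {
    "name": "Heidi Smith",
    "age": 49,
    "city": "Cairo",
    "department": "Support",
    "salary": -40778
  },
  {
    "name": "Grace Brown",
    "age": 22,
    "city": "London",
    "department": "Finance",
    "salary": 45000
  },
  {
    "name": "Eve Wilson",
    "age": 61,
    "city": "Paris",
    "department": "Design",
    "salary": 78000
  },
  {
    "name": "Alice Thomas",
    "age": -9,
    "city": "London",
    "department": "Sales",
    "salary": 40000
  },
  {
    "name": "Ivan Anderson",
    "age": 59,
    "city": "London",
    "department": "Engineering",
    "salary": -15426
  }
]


Validating 6 records:
Rules: name non-empty, age > 0, salary > 0

  Row 1 (Heidi Jackson): negative salary: -41935
  Row 2 (Heidi Smith): negative salary: -40778
  Row 3 (Grace Brown): OK
  Row 4 (Eve Wilson): OK
  Row 5 (Alice Thomas): negative age: -9
  Row 6 (Ivan Anderson): negative salary: -15426

Total errors: 4

4 errors


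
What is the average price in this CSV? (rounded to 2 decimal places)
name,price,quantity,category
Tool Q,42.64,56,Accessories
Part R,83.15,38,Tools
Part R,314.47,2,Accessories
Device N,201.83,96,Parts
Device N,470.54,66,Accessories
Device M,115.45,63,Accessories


Computing average price:
Values: [42.64, 83.15, 314.47, 201.83, 470.54, 115.45]
Sum = 1228.08
Count = 6
Average = 1228.08/6 = 204.68

204.68


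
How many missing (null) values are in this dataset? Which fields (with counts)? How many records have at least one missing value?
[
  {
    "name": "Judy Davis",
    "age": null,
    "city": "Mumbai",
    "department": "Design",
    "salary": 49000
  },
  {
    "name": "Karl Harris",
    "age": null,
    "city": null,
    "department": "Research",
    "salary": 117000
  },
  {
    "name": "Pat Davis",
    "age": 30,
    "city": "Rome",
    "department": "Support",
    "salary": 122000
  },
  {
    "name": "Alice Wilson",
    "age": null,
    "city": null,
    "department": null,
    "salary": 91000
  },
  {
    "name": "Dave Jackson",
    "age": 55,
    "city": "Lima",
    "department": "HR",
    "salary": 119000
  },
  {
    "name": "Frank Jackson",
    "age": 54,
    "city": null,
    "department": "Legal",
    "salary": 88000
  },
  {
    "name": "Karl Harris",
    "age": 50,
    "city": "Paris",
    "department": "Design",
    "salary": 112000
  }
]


Checking for missing (null) values in 7 records:

  Judy Davis: age
  Karl Harris: age, city
  Pat Davis: complete
  Alice Wilson: age, city, department
  Dave Jackson: complete
  Frank Jackson: city
  Karl Harris: complete

Per field:
  name: 0 missing
  age: 3 missing
  city: 3 missing
  department: 1 missing
  salary: 0 missing

Total missing values: 7
Records with any missing: 4

7 missing values (age: 3, city: 3, department: 1); 4 incomplete records


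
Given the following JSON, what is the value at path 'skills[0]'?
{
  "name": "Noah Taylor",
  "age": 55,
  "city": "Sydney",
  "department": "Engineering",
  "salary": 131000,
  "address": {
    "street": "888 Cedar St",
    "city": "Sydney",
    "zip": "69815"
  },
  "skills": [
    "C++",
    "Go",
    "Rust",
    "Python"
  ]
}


Query: skills[0]
Path: skills -> first element
Value: C++

C++


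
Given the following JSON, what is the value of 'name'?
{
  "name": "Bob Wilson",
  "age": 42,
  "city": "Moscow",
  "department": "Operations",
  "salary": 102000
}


Looking up field 'name'
Value: Bob Wilson

Bob Wilson


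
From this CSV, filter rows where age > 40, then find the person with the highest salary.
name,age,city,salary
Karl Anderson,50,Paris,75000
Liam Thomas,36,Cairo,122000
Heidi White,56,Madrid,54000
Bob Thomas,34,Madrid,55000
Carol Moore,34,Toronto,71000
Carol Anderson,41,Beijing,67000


Filter: age > 40
Sort by: salary (descending)

Filtered records (3):
  Karl Anderson, age 50, salary $75000
  Carol Anderson, age 41, salary $67000
  Heidi White, age 56, salary $54000

Highest salary: Karl Anderson ($75000)

Karl Anderson


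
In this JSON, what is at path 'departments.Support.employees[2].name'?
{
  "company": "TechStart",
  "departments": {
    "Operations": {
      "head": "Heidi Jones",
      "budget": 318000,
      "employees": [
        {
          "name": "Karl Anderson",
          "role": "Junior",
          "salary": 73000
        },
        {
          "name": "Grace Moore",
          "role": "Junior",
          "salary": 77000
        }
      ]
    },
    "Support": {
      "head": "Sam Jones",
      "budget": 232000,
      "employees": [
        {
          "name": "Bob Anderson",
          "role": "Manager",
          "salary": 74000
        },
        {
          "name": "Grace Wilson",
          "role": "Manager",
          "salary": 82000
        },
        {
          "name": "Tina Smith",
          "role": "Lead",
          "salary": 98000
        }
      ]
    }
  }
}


Path: departments.Support.employees[2].name

Navigate:
  -> departments
  -> Support
  -> employees[2].name = 'Tina Smith'

Tina Smith


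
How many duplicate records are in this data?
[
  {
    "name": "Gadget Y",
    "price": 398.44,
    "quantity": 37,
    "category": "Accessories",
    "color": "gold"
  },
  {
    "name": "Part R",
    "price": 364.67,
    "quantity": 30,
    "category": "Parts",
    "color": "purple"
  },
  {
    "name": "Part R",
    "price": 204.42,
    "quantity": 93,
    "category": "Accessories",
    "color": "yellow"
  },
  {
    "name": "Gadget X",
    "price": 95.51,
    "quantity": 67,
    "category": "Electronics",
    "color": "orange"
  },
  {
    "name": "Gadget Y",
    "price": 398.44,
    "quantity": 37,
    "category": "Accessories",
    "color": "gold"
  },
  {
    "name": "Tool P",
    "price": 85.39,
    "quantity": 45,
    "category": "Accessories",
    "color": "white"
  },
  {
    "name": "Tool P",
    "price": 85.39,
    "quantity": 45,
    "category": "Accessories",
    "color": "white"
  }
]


Checking 7 records for duplicates:

  Row 1: Gadget Y ($398.44, qty 37)
  Row 2: Part R ($364.67, qty 30)
  Row 3: Part R ($204.42, qty 93)
  Row 4: Gadget X ($95.51, qty 67)
  Row 5: Gadget Y ($398.44, qty 37) <-- DUPLICATE
  Row 6: Tool P ($85.39, qty 45)
  Row 7: Tool P ($85.39, qty 45) <-- DUPLICATE

Duplicates found: 2
Unique records: 5

2 duplicates, 5 unique


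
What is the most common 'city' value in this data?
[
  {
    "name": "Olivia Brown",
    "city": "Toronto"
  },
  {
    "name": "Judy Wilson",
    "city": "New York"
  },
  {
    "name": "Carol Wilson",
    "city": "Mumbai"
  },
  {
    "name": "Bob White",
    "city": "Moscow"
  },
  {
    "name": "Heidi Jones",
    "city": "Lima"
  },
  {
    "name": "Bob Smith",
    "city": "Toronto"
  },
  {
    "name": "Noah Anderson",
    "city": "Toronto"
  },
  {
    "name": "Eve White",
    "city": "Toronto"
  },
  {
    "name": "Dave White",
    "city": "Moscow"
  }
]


Counting 'city' values across 9 records:

  Toronto: 4 ####
  Moscow: 2 ##
  New York: 1 #
  Mumbai: 1 #
  Lima: 1 #

Most common: Toronto (4 times)

Toronto (4 times)


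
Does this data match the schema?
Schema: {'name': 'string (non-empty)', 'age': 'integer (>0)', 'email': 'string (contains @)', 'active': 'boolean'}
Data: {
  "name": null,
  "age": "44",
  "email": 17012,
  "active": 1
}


Validating each field against schema:
  name: FAIL (null is not a string)
  age: FAIL ("44" is not an integer)
  email: FAIL (17012 is not a string)
  active: FAIL (1 is not a boolean)

Result: INVALID (4 errors: name, age, email, active)

INVALID (4 errors: name, age, email, active)


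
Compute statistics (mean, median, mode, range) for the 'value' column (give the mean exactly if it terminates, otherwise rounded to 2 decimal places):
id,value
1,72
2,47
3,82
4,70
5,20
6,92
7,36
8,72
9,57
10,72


Data: [72, 47, 82, 70, 20, 92, 36, 72, 57, 72]
Count: 10
Sum: 620
Mean: 620/10 = 62
Sorted: [20, 36, 47, 57, 70, 72, 72, 72, 82, 92]
Median: 71.0
Mode: 72 (3 times)
Range: 92 - 20 = 72
Min: 20, Max: 92

mean=62, median=71.0, mode=72, range=72


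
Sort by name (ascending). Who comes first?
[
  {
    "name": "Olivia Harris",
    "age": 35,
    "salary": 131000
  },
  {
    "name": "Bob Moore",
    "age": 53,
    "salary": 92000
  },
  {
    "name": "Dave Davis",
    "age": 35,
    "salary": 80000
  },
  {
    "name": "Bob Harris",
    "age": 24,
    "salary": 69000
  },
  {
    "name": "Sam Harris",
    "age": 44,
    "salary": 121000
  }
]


Sort by: name (ascending)

Sorted order:
  1. Bob Harris (name = Bob Harris)
  2. Bob Moore (name = Bob Moore)
  3. Dave Davis (name = Dave Davis)
  4. Olivia Harris (name = Olivia Harris)
  5. Sam Harris (name = Sam Harris)

First: Bob Harris

Bob Harris


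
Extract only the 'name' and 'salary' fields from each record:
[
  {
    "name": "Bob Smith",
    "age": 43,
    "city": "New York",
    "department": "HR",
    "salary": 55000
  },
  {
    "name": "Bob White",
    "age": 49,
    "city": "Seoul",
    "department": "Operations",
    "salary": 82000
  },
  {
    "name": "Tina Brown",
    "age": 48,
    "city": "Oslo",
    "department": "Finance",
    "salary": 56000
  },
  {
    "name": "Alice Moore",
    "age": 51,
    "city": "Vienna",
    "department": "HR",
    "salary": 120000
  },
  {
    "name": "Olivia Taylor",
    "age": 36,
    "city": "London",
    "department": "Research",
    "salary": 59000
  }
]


Original: 5 records with fields: name, age, city, department, salary
Keep: ['name', 'salary']
Drop: ['age', 'city', 'department']
Result: 5 records, 2 fields each

[
  {
    "name": "Bob Smith",
    "salary": 55000
  },
  {
    "name": "Bob White",
    "salary": 82000
  },
  {
    "name": "Tina Brown",
    "salary": 56000
  },
  {
    "name": "Alice Moore",
    "salary": 120000
  },
  {
    "name": "Olivia Taylor",
    "salary": 59000
  }
]


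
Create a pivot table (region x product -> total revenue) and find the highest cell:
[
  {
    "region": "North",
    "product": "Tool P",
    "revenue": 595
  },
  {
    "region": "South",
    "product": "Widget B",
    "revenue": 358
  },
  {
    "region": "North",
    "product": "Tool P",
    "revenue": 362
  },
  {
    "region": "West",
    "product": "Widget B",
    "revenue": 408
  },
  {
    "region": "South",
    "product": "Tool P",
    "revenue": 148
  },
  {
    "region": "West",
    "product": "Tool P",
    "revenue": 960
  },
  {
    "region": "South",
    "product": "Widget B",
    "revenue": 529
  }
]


Pivot: region (rows) x product (columns) -> total revenue

     Tool P        Widget B    
North          957             0  
South          148           887  
West           960           408  

Highest: West / Tool P = $960

West / Tool P = $960


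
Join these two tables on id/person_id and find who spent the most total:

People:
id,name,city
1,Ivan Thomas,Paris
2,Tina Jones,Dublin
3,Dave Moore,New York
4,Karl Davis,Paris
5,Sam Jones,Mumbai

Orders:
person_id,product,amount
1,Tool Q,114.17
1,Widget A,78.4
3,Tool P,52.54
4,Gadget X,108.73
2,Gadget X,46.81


Join on: people.id = orders.person_id

Joined rows:
  Ivan Thomas (Paris) bought Tool Q for $114.17
  Ivan Thomas (Paris) bought Widget A for $78.4
  Dave Moore (New York) bought Tool P for $52.54
  Karl Davis (Paris) bought Gadget X for $108.73
  Tina Jones (Dublin) bought Gadget X for $46.81

Total per person:
  Ivan Thomas: $192.57
  Karl Davis: $108.73
  Dave Moore: $52.54
  Tina Jones: $46.81

Top spender: Ivan Thomas ($192.57)

Ivan Thomas ($192.57)


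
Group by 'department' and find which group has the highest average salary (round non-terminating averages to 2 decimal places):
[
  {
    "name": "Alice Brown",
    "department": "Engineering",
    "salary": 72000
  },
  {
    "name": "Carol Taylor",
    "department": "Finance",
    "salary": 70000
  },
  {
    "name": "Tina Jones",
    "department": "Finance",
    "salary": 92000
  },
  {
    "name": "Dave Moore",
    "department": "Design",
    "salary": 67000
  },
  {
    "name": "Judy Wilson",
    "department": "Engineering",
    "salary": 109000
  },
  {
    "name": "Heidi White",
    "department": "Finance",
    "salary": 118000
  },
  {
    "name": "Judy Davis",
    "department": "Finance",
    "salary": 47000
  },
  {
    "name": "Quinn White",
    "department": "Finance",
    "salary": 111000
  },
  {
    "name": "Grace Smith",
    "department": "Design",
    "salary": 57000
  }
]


Group by: department

Groups:
  Design: 2 people, avg salary = 124000/2 = $62000
  Engineering: 2 people, avg salary = 181000/2 = $90500
  Finance: 5 people, avg salary = 438000/5 = $87600

Highest average salary: Engineering ($90500)

Engineering ($90500)


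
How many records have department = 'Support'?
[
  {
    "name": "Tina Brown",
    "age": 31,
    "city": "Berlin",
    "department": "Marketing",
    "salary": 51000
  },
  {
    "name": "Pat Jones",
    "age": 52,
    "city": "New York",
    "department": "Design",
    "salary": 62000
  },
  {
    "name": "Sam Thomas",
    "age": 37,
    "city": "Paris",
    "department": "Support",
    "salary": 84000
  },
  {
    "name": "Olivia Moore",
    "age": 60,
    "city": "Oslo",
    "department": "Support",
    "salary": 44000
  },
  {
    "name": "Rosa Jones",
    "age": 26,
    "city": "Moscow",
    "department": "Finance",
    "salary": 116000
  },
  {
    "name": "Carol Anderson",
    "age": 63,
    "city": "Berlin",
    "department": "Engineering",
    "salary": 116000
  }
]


Data: 6 records
Condition: department = 'Support'

Checking each record:
  Tina Brown: Marketing
  Pat Jones: Design
  Sam Thomas: Support MATCH
  Olivia Moore: Support MATCH
  Rosa Jones: Finance
  Carol Anderson: Engineering

Count: 2

2


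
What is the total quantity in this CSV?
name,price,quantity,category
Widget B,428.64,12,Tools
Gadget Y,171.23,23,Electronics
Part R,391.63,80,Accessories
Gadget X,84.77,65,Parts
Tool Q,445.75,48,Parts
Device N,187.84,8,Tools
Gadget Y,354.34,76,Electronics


Computing total quantity:
Values: [12, 23, 80, 65, 48, 8, 76]
Sum = 312

312


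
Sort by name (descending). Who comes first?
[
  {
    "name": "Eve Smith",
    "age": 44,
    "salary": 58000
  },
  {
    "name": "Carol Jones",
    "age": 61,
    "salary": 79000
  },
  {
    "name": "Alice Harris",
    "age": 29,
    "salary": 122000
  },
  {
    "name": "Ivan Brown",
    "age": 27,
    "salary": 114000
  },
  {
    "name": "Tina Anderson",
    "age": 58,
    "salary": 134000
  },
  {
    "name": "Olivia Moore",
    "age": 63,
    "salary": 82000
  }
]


Sort by: name (descending)

Sorted order:
  1. Tina Anderson (name = Tina Anderson)
  2. Olivia Moore (name = Olivia Moore)
  3. Ivan Brown (name = Ivan Brown)
  4. Eve Smith (name = Eve Smith)
  5. Carol Jones (name = Carol Jones)
  6. Alice Harris (name = Alice Harris)

First: Tina Anderson

Tina Anderson


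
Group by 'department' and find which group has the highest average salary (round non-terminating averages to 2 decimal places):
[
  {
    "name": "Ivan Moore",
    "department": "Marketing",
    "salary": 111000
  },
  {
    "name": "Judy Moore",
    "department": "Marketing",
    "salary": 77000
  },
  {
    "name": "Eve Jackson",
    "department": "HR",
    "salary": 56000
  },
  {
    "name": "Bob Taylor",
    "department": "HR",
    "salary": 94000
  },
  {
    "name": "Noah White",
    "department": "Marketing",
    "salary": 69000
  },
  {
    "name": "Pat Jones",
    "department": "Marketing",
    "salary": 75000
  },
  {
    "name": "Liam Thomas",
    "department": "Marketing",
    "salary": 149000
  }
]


Group by: department

Groups:
  HR: 2 people, avg salary = 150000/2 = $75000
  Marketing: 5 people, avg salary = 481000/5 = $96200

Highest average salary: Marketing ($96200)

Marketing ($96200)


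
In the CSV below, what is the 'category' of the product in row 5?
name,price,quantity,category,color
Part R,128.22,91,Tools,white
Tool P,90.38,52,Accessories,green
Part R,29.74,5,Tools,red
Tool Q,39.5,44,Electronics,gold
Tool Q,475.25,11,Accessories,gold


Query: Row 5 ('Tool Q'), column 'category'
Value: Accessories

Accessories


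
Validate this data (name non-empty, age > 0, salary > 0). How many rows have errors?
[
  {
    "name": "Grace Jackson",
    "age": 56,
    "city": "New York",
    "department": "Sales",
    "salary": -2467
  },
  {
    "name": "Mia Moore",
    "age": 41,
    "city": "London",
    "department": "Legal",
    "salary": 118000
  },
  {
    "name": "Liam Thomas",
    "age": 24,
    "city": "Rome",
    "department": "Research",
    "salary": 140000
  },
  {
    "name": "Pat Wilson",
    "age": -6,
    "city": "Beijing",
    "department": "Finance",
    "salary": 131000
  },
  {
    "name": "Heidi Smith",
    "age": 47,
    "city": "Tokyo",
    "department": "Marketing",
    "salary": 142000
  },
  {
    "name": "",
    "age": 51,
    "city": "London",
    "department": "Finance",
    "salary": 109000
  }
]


Validating 6 records:
Rules: name non-empty, age > 0, salary > 0

  Row 1 (Grace Jackson): negative salary: -2467
  Row 2 (Mia Moore): OK
  Row 3 (Liam Thomas): OK
  Row 4 (Pat Wilson): negative age: -6
  Row 5 (Heidi Smith): OK
  Row 6 (???): empty name

Total errors: 3

3 errors


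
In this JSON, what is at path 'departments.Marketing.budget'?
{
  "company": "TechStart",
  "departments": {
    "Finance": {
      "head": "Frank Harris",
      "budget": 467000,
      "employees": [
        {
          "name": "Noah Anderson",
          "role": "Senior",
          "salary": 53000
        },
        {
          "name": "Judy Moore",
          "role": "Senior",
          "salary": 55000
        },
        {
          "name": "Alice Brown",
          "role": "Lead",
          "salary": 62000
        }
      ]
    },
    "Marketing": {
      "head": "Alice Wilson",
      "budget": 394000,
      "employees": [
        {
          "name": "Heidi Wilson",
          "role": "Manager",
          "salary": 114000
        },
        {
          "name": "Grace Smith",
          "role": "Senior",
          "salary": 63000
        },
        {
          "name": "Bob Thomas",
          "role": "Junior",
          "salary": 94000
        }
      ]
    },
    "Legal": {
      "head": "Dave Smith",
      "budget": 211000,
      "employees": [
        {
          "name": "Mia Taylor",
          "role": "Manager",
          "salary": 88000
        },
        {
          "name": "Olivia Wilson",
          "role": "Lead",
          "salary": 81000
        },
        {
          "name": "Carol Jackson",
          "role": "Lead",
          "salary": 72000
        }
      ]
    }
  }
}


Path: departments.Marketing.budget

Navigate:
  -> departments
  -> Marketing
  -> budget = 394000

394000


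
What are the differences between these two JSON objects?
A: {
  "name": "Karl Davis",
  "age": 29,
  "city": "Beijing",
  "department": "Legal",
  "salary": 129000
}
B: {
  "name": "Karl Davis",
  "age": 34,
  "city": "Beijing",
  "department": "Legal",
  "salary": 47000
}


Comparing each field (in key order):
  name: same
  age: DIFFERENT
  city: same
  department: same
  salary: DIFFERENT
Differences:
  age: 29 -> 34
  salary: 129000 -> 47000

2 field(s) changed

2 changes: age, salary


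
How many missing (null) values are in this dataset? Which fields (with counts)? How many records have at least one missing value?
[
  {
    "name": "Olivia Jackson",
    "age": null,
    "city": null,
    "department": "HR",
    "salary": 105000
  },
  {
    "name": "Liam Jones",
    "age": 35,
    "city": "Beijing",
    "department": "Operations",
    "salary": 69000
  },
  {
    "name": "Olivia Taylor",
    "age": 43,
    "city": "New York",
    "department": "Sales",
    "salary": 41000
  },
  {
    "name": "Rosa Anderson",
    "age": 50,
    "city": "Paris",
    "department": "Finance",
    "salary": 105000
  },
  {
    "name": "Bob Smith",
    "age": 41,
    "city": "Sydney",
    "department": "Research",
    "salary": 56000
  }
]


Checking for missing (null) values in 5 records:

  Olivia Jackson: age, city
  Liam Jones: complete
  Olivia Taylor: complete
  Rosa Anderson: complete
  Bob Smith: complete

Per field:
  name: 0 missing
  age: 1 missing
  city: 1 missing
  department: 0 missing
  salary: 0 missing

Total missing values: 2
Records with any missing: 1

2 missing values (age: 1, city: 1); 1 incomplete records


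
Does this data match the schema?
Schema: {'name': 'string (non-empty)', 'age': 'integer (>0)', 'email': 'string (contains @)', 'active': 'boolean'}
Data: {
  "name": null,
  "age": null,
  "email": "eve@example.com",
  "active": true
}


Validating each field against schema:
  name: FAIL (null is not a string)
  age: FAIL (null is not an integer)
  email: OK (string with @)
  active: OK (boolean)

Result: INVALID (2 errors: name, age)

INVALID (2 errors: name, age)


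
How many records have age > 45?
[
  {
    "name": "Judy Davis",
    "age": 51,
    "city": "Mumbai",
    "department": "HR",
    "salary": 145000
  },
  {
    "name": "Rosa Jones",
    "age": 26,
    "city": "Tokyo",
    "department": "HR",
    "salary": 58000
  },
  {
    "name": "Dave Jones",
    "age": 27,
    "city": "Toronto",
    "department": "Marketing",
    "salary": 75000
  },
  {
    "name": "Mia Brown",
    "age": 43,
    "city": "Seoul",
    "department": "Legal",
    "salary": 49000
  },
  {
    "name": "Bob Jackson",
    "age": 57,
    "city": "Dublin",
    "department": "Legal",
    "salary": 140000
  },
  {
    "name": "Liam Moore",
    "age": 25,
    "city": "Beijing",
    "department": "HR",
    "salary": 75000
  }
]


Data: 6 records
Condition: age > 45

Checking each record:
  Judy Davis: 51 MATCH
  Rosa Jones: 26
  Dave Jones: 27
  Mia Brown: 43
  Bob Jackson: 57 MATCH
  Liam Moore: 25

Count: 2

2


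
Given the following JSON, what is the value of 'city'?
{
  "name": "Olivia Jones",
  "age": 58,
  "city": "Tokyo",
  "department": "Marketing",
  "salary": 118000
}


Looking up field 'city'
Value: Tokyo

Tokyo


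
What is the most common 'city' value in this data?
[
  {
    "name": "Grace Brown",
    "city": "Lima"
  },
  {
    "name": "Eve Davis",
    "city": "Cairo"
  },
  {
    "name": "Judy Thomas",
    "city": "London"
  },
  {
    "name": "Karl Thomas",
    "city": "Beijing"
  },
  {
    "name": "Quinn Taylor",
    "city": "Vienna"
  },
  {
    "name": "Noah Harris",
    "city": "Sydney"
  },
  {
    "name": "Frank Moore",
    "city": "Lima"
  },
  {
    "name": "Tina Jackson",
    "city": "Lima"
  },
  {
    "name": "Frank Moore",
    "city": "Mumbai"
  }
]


Counting 'city' values across 9 records:

  Lima: 3 ###
  Cairo: 1 #
  London: 1 #
  Beijing: 1 #
  Vienna: 1 #
  Sydney: 1 #
  Mumbai: 1 #

Most common: Lima (3 times)

Lima (3 times)


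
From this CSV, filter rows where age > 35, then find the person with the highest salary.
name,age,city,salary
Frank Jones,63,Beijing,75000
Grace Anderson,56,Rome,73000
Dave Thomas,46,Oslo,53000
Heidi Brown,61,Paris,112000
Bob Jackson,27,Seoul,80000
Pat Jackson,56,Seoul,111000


Filter: age > 35
Sort by: salary (descending)

Filtered records (5):
  Heidi Brown, age 61, salary $112000
  Pat Jackson, age 56, salary $111000
  Frank Jones, age 63, salary $75000
  Grace Anderson, age 56, salary $73000
  Dave Thomas, age 46, salary $53000

Highest salary: Heidi Brown ($112000)

Heidi Brown


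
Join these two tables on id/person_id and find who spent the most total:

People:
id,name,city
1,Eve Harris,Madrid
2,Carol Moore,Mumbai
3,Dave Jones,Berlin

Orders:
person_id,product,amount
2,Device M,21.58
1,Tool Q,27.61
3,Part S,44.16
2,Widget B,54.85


Join on: people.id = orders.person_id

Joined rows:
  Carol Moore (Mumbai) bought Device M for $21.58
  Eve Harris (Madrid) bought Tool Q for $27.61
  Dave Jones (Berlin) bought Part S for $44.16
  Carol Moore (Mumbai) bought Widget B for $54.85

Total per person:
  Carol Moore: $76.43
  Dave Jones: $44.16
  Eve Harris: $27.61

Top spender: Carol Moore ($76.43)

Carol Moore ($76.43)


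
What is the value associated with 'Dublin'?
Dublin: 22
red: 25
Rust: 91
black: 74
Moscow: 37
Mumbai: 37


Looking up key 'Dublin'
Value: 22

22


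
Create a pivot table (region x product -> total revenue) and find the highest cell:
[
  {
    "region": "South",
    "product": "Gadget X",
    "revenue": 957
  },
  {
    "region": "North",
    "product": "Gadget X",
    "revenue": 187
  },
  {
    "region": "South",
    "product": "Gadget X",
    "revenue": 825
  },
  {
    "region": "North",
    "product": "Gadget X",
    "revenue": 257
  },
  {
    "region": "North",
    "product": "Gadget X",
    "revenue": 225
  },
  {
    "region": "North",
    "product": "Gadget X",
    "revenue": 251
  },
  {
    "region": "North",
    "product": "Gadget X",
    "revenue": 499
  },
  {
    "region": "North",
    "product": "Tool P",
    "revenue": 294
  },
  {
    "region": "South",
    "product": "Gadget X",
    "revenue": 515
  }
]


Pivot: region (rows) x product (columns) -> total revenue

     Gadget X      Tool P      
North         1419           294  
South         2297             0  

Highest: South / Gadget X = $2297

South / Gadget X = $2297
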